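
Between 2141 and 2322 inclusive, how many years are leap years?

Years divisible by 4: 2144, 2148, …, 2320 — 45 in all.
Of these, 2200, 2300 are divisible by 100 but not 400, so not leap.
Leap years: 45 − 2 = 43.

43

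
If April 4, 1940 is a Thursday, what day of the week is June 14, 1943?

Monday

Day-of-year of April 4, 1940: 95.
Day-of-year of June 14, 1943: 165.
1940 has 366 days, so 366 − 95 = 271 days remain in 1940.
Full years: 1941: 365; 1942: 365. Sum = 730.
Total: 271 + 730 + 165 = 1166 days.
1166 mod 7 = 4, so 4 days after Thursday is Monday.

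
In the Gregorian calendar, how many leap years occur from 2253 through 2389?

33

Years divisible by 4: 2256, 2260, …, 2388 — 34 in all.
Of these, 2300 is divisible by 100 but not 400, so not leap.
Leap years: 34 − 1 = 33.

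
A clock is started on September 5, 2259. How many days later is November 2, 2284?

From September 5, 2259 to September 5, 2284: 25 years, of which 7 contain a Feb 29 — 18×365 + 7×366 = 9132 days.
September 2284: 30 − 5 = 25 days remain.
Then October (31): 31 days.
November 1–2, 2284: 2 days.
Residual: 58 days.
Total: 9190 days.

9190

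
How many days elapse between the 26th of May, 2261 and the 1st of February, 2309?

17417

From May 26, 2261 to May 26, 2308: 47 years, of which 11 contain a Feb 29 — 36×365 + 11×366 = 17166 days.
(2300 is not a leap year (divisible by 100 but not 400).)
May 2308: 31 − 26 = 5 days remain.
Then June (30), July (31), August (31), September (30), October (31), November (30), December (31), January (31): 30 + 31 + 31 + 30 + 31 + 30 + 31 + 31 = 245 days.
February 1, 2309: 1 day (2309 is not a leap year).
Residual: 251 days.
Total: 17417 days.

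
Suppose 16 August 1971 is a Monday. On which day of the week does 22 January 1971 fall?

Friday

Count forward from the earlier date (January 22, 1971) to the later (August 16, 1971):
January 1971: 31 − 22 = 9 days remain.
Then February 1971 (28), March (31), April (30), May (31), June (30), July (31): 28 + 31 + 30 + 31 + 30 + 31 = 181 days.
August 1–16, 1971: 16 days.
Total: 9 + 181 + 16 = 206 days.
206 mod 7 = 3, so 3 days before Monday is Friday.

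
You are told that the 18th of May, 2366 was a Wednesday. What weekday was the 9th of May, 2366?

Monday

Count forward from the earlier date (May 9, 2366) to the later (May 18, 2366):
Within May 2366: 18 − 9 = 9 days.
9 mod 7 = 2, so 2 days before Wednesday is Monday.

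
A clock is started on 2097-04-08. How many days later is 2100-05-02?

1119

Day-of-year of April 8, 2097: 98.
Day-of-year of May 2, 2100: 122.
2097 has 365 days, so 365 − 98 = 267 days remain in 2097.
Full years: 2098: 365; 2099: 365. Sum = 730.
Total: 267 + 730 + 122 = 1119 days.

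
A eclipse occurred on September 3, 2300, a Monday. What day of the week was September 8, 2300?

Within September 2300: 8 − 3 = 5 days.
5 mod 7 = 5, so 5 days after Monday is Saturday.

Saturday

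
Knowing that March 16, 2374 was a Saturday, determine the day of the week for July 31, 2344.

Monday

Count forward from the earlier date (July 31, 2344) to the later (March 16, 2374):
Day-of-year of July 31, 2344: 213.
Day-of-year of March 16, 2374: 75.
2344 has 366 days, so 366 − 213 = 153 days remain in 2344.
Full years 2345–2373: 22 common + 7 leap = 22×365 + 7×366 = 10592 days.
Total: 153 + 10592 + 75 = 10820 days.
10820 mod 7 = 5, so 5 days before Saturday is Monday.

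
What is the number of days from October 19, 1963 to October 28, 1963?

Within October 1963: 28 − 19 = 9 days.

9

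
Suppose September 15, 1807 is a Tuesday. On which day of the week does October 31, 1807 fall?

Saturday

September 1807: 30 − 15 = 15 days remain.
October 1–31, 1807: 31 days.
Total: 15 + 31 = 46 days.
46 mod 7 = 4, so 4 days after Tuesday is Saturday.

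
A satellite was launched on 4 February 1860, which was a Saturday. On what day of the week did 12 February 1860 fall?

Sunday

Within February 1860: 12 − 4 = 8 days.
8 mod 7 = 1, so 1 day after Saturday is Sunday.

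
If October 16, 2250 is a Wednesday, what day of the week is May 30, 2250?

Count forward from the earlier date (May 30, 2250) to the later (October 16, 2250):
May 2250: 31 − 30 = 1 day remains.
Then June (30), July (31), August (31), September (30): 30 + 31 + 31 + 30 = 122 days.
October 1–16, 2250: 16 days.
Total: 1 + 122 + 16 = 139 days.
139 mod 7 = 6, so 6 days before Wednesday is Thursday.

Thursday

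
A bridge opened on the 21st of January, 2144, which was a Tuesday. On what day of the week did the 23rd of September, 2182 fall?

Monday

From January 21, 2144 to January 21, 2182: 38 years, of which 10 contain a Feb 29 — 28×365 + 10×366 = 13880 days.
January 2182: 31 − 21 = 10 days remain.
Then February 2182 (28), March (31), April (30), May (31), June (30), July (31), August (31): 28 + 31 + 30 + 31 + 30 + 31 + 31 = 212 days.
September 1–23, 2182: 23 days.
Residual: 245 days.
Total: 14125 days.
14125 mod 7 = 6, so 6 days after Tuesday is Monday.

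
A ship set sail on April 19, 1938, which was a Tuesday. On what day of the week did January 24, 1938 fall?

Count forward from the earlier date (January 24, 1938) to the later (April 19, 1938):
January 1938: 31 − 24 = 7 days remain.
Then February 1938 (28), March (31): 28 + 31 = 59 days.
April 1–19, 1938: 19 days.
Total: 7 + 59 + 19 = 85 days.
85 mod 7 = 1, so 1 day before Tuesday is Monday.

Monday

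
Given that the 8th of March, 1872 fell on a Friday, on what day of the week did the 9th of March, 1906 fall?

Day-of-year of March 8, 1872: 68.
Day-of-year of March 9, 1906: 68.
1872 has 366 days, so 366 − 68 = 298 days remain in 1872.
Full years 1873–1905: 26 common + 7 leap = 26×365 + 7×366 = 12052 days.
Total: 298 + 12052 + 68 = 12418 days.
12418 is a multiple of 7, so the 9th of March, 1906 falls on the same weekday: Friday.

Friday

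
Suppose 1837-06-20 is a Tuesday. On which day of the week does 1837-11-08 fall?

June 1837: 30 − 20 = 10 days remain.
Then July (31), August (31), September (30), October (31): 31 + 31 + 30 + 31 = 123 days.
November 1–8, 1837: 8 days.
Total: 10 + 123 + 8 = 141 days.
141 mod 7 = 1, so 1 day after Tuesday is Wednesday.

Wednesday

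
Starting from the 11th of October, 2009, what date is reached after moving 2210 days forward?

the 30th of October, 2015

Count 2210 days after October 11, 2009:
October 11, 2009 → October 11, 2010: 365 days.
October 11, 2010 → October 11, 2011: 365 days.
October 11, 2011 → October 11, 2012: 366 days (2012 is a leap year).
October 11, 2012 → October 11, 2013: 365 days.
October 11, 2013 → October 11, 2014: 365 days.
October 11, 2014 → October 11, 2015: 365 days.
Within October 2015: 30 − 11 = 19 days.
Total: 2210 days.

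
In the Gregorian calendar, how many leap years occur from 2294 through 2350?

13

Years divisible by 4: 2296, 2300, …, 2348 — 14 in all.
Of these, 2300 is divisible by 100 but not 400, so not leap.
Leap years: 14 − 1 = 13.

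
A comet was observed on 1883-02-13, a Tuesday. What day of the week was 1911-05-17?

From February 13, 1883 to February 13, 1911: 28 years, of which 6 contain a Feb 29 — 22×365 + 6×366 = 10226 days.
(1900 is not a leap year (divisible by 100 but not 400).)
February 1911: 28 − 13 = 15 days remain (1911 is not a leap year, so February has 28 days).
Then March (31), April (30): 31 + 30 = 61 days.
May 1–17, 1911: 17 days.
Residual: 93 days.
Total: 10319 days.
10319 mod 7 = 1, so 1 day after Tuesday is Wednesday.

Wednesday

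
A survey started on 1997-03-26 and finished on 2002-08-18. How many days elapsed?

1971

March 26, 1997 → March 26, 1998: 365 days.
March 26, 1998 → March 26, 1999: 365 days.
March 26, 1999 → March 26, 2000: 366 days (2000 is a leap year (divisible by 400)).
March 26, 2000 → March 26, 2001: 365 days.
March 26, 2001 → March 26, 2002: 365 days.
March 2002: 31 − 26 = 5 days remain.
Then April (30), May (31), June (30), July (31): 30 + 31 + 30 + 31 = 122 days.
August 1–18, 2002: 18 days.
Residual: 145 days.
Total: 1971 days.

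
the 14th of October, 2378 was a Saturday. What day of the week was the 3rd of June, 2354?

Count forward from the earlier date (June 3, 2354) to the later (October 14, 2378):
Day-of-year of June 3, 2354: 154.
Day-of-year of October 14, 2378: 287.
2354 has 365 days, so 365 − 154 = 211 days remain in 2354.
Full years 2355–2377: 17 common + 6 leap = 17×365 + 6×366 = 8401 days.
Total: 211 + 8401 + 287 = 8899 days.
8899 mod 7 = 2, so 2 days before Saturday is Thursday.

Thursday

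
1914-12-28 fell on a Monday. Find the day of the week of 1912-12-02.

Monday

Count forward from the earlier date (December 2, 1912) to the later (December 28, 1914):
December 1912: 31 − 2 = 29 days remain.
Then 23 full months totalling 699 days.
December 1–28, 1914: 28 days.
Total: 29 + 699 + 28 = 756 days.
756 is a multiple of 7, so 1912-12-02 falls on the same weekday: Monday.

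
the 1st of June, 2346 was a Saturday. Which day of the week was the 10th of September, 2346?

Tuesday

June 2346: 30 − 1 = 29 days remain.
Then July (31), August (31): 31 + 31 = 62 days.
September 1–10, 2346: 10 days.
Total: 29 + 62 + 10 = 101 days.
101 mod 7 = 3, so 3 days after Saturday is Tuesday.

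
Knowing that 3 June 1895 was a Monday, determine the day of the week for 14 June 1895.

Friday

Within June 1895: 14 − 3 = 11 days.
11 mod 7 = 4, so 4 days after Monday is Friday.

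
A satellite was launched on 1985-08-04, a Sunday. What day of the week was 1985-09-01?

Sunday

August 1985: 31 − 4 = 27 days remain.
September 1, 1985: 1 day.
Total: 27 + 1 = 28 days.
28 is a multiple of 7, so 1985-09-01 falls on the same weekday: Sunday.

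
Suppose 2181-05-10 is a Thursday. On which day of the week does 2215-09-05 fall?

From May 10, 2181 to May 10, 2215: 34 years, of which 7 contain a Feb 29 — 27×365 + 7×366 = 12417 days.
(2200 is not a leap year (divisible by 100 but not 400).)
May 2215: 31 − 10 = 21 days remain.
Then June (30), July (31), August (31): 30 + 31 + 31 = 92 days.
September 1–5, 2215: 5 days.
Residual: 118 days.
Total: 12535 days.
12535 mod 7 = 5, so 5 days after Thursday is Tuesday.

Tuesday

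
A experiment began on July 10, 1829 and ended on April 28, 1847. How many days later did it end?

From July 10, 1829 to July 10, 1846: 17 years, of which 4 contain a Feb 29 — 13×365 + 4×366 = 6209 days.
July 1846: 31 − 10 = 21 days remain.
Then August (31), September (30), October (31), November (30), December (31), January (31), February 1847 (28), March (31): 31 + 30 + 31 + 30 + 31 + 31 + 28 + 31 = 243 days.
April 1–28, 1847: 28 days.
Residual: 292 days.
Total: 6501 days.

6501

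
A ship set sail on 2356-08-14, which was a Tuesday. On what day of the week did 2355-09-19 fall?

Monday

Count forward from the earlier date (September 19, 2355) to the later (August 14, 2356):
Day-of-year of September 19, 2355: 262.
Day-of-year of August 14, 2356: 227.
2355 has 365 days, so 365 − 262 = 103 days remain in 2355.
Total: 103 + 227 = 330 days.
330 mod 7 = 1, so 1 day before Tuesday is Monday.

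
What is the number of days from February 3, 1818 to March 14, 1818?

39

February 1818: 28 − 3 = 25 days remain (1818 is not a leap year, so February has 28 days).
March 1–14, 1818: 14 days.
Total: 25 + 14 = 39 days.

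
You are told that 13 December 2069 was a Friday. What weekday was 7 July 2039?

Thursday

Count forward from the earlier date (July 7, 2039) to the later (December 13, 2069):
From July 7, 2039 to July 7, 2069: 30 years, of which 8 contain a Feb 29 — 22×365 + 8×366 = 10958 days.
July 2069: 31 − 7 = 24 days remain.
Then August (31), September (30), October (31), November (30): 31 + 30 + 31 + 30 = 122 days.
December 1–13, 2069: 13 days.
Residual: 159 days.
Total: 11117 days.
11117 mod 7 = 1, so 1 day before Friday is Thursday.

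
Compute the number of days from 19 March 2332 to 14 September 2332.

March 2332: 31 − 19 = 12 days remain.
Then April (30), May (31), June (30), July (31), August (31): 30 + 31 + 30 + 31 + 31 = 153 days.
September 1–14, 2332: 14 days.
Total: 12 + 153 + 14 = 179 days.

179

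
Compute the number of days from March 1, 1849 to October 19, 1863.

5345

Day-of-year of March 1, 1849: 60.
Day-of-year of October 19, 1863: 292.
1849 has 365 days, so 365 − 60 = 305 days remain in 1849.
Full years 1850–1862: 10 common + 3 leap = 10×365 + 3×366 = 4748 days.
Total: 305 + 4748 + 292 = 5345 days.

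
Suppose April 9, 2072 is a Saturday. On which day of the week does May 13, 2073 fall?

Day-of-year of April 9, 2072: 100.
Day-of-year of May 13, 2073: 133.
2072 has 366 days, so 366 − 100 = 266 days remain in 2072.
Total: 266 + 133 = 399 days.
399 is a multiple of 7, so May 13, 2073 falls on the same weekday: Saturday.

Saturday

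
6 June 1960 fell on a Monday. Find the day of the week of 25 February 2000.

Friday

From June 6, 1960 to June 6, 1999: 39 years, of which 9 contain a Feb 29 — 30×365 + 9×366 = 14244 days.
June 1999: 30 − 6 = 24 days remain.
Then July (31), August (31), September (30), October (31), November (30), December (31), January (31): 31 + 31 + 30 + 31 + 30 + 31 + 31 = 215 days.
February 1–25, 2000: 25 days (2000 is a leap year (divisible by 400)).
Residual: 264 days.
Total: 14508 days.
14508 mod 7 = 4, so 4 days after Monday is Friday.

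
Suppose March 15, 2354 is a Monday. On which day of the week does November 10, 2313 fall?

Monday

Count forward from the earlier date (November 10, 2313) to the later (March 15, 2354):
Day-of-year of November 10, 2313: 314.
Day-of-year of March 15, 2354: 74.
2313 has 365 days, so 365 − 314 = 51 days remain in 2313.
Full years 2314–2353: 30 common + 10 leap = 30×365 + 10×366 = 14610 days.
Total: 51 + 14610 + 74 = 14735 days.
14735 is a multiple of 7, so November 10, 2313 falls on the same weekday: Monday.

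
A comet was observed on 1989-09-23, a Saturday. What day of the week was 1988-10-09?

Sunday

Count forward from the earlier date (October 9, 1988) to the later (September 23, 1989):
October 1988: 31 − 9 = 22 days remain.
Then 10 full months totalling 304 days.
September 1–23, 1989: 23 days.
Residual: 349 days.
Total: 349 days.
349 mod 7 = 6, so 6 days before Saturday is Sunday.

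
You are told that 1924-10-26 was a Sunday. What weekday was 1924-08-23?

Saturday

Count forward from the earlier date (August 23, 1924) to the later (October 26, 1924):
August 1924: 31 − 23 = 8 days remain.
Then September (30): 30 days.
October 1–26, 1924: 26 days.
Total: 8 + 30 + 26 = 64 days.
64 mod 7 = 1, so 1 day before Sunday is Saturday.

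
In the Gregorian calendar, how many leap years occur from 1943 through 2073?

33

Years divisible by 4: 1944, 1948, …, 2072 — 33 in all.
2000 is divisible by 400, so still leap.
No century exceptions apply. Count: 33.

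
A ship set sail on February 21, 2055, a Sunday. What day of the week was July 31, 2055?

February 2055: 28 − 21 = 7 days remain (2055 is not a leap year, so February has 28 days).
Then March (31), April (30), May (31), June (30): 31 + 30 + 31 + 30 = 122 days.
July 1–31, 2055: 31 days.
Total: 7 + 122 + 31 = 160 days.
160 mod 7 = 6, so 6 days after Sunday is Saturday.

Saturday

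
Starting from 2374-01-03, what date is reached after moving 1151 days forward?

2377-02-27

Count 1151 days after January 3, 2374:
January 3, 2374 → January 3, 2375: 365 days.
January 3, 2375 → January 3, 2376: 365 days.
January 3, 2376 → January 3, 2377: 366 days (2376 is a leap year).
January 2377: 31 − 3 = 28 days remain.
February 1–27, 2377: 27 days (2377 is not a leap year).
Residual: 55 days.
Total: 1151 days.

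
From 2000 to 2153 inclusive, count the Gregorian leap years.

Years divisible by 4: 2000, 2004, …, 2152 — 39 in all.
Of these, 2100 is divisible by 100 but not 400, so not leap.
2000 is divisible by 400, so still leap.
Leap years: 39 − 1 = 38.

38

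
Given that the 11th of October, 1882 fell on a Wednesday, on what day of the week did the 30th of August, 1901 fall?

Day-of-year of October 11, 1882: 284.
Day-of-year of August 30, 1901: 242.
1882 has 365 days, so 365 − 284 = 81 days remain in 1882.
Full years 1883–1900: 14 common + 4 leap = 14×365 + 4×366 = 6574 days.
Total: 81 + 6574 + 242 = 6897 days.
6897 mod 7 = 2, so 2 days after Wednesday is Friday.

Friday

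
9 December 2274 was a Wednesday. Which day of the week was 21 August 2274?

Friday

Count forward from the earlier date (August 21, 2274) to the later (December 9, 2274):
August 2274: 31 − 21 = 10 days remain.
Then September (30), October (31), November (30): 30 + 31 + 30 = 91 days.
December 1–9, 2274: 9 days.
Total: 10 + 91 + 9 = 110 days.
110 mod 7 = 5, so 5 days before Wednesday is Friday.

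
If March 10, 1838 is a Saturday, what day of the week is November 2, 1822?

Count forward from the earlier date (November 2, 1822) to the later (March 10, 1838):
Day-of-year of November 2, 1822: 306.
Day-of-year of March 10, 1838: 69.
1822 has 365 days, so 365 − 306 = 59 days remain in 1822.
Full years 1823–1837: 11 common + 4 leap = 11×365 + 4×366 = 5479 days.
Total: 59 + 5479 + 69 = 5607 days.
5607 is a multiple of 7, so November 2, 1822 falls on the same weekday: Saturday.

Saturday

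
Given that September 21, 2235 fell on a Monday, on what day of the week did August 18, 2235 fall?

Tuesday

Count forward from the earlier date (August 18, 2235) to the later (September 21, 2235):
August 2235: 31 − 18 = 13 days remain.
September 1–21, 2235: 21 days.
Total: 13 + 21 = 34 days.
34 mod 7 = 6, so 6 days before Monday is Tuesday.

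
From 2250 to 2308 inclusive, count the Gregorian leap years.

14

Years divisible by 4: 2252, 2256, …, 2308 — 15 in all.
Of these, 2300 is divisible by 100 but not 400, so not leap.
Leap years: 15 − 1 = 14.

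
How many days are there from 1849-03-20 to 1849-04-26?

March 1849: 31 − 20 = 11 days remain.
April 1–26, 1849: 26 days.
Total: 11 + 26 = 37 days.

37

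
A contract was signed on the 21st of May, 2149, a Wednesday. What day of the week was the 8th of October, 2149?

Wednesday

May 2149: 31 − 21 = 10 days remain.
Then June (30), July (31), August (31), September (30): 30 + 31 + 31 + 30 = 122 days.
October 1–8, 2149: 8 days.
Total: 10 + 122 + 8 = 140 days.
140 is a multiple of 7, so the 8th of October, 2149 falls on the same weekday: Wednesday.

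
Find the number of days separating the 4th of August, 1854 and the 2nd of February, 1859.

1643

Day-of-year of August 4, 1854: 216.
Day-of-year of February 2, 1859: 33.
1854 has 365 days, so 365 − 216 = 149 days remain in 1854.
Full years: 1855: 365; 1856: 366; 1857: 365; 1858: 365. Sum = 1461.
Total: 149 + 1461 + 33 = 1643 days.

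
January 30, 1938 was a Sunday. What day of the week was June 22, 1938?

January 1938: 31 − 30 = 1 day remains.
Then February 1938 (28), March (31), April (30), May (31): 28 + 31 + 30 + 31 = 120 days.
June 1–22, 1938: 22 days.
Total: 1 + 120 + 22 = 143 days.
143 mod 7 = 3, so 3 days after Sunday is Wednesday.

Wednesday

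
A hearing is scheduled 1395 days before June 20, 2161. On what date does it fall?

August 25, 2157

Count 1395 days before June 20, 2161:
August 25, 2157 → August 25, 2158: 365 days.
August 25, 2158 → August 25, 2159: 365 days.
August 25, 2159 → August 25, 2160: 366 days (2160 is a leap year).
August 2160: 31 − 25 = 6 days remain.
Then 9 full months totalling 273 days.
June 1–20, 2161: 20 days.
Residual: 299 days.
Total: 1395 days.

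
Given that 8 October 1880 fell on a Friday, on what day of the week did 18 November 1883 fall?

October 8, 1880 → October 8, 1881: 365 days.
October 8, 1881 → October 8, 1882: 365 days.
October 8, 1882 → October 8, 1883: 365 days.
October 1883: 31 − 8 = 23 days remain.
November 1–18, 1883: 18 days.
Residual: 41 days.
Total: 1136 days.
1136 mod 7 = 2, so 2 days after Friday is Sunday.

Sunday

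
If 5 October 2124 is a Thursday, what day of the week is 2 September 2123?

Count forward from the earlier date (September 2, 2123) to the later (October 5, 2124):
September 2, 2123 → September 2, 2124: 366 days (2124 is a leap year).
September 2124: 30 − 2 = 28 days remain.
October 1–5, 2124: 5 days.
Residual: 33 days.
Total: 399 days.
399 is a multiple of 7, so 2 September 2123 falls on the same weekday: Thursday.

Thursday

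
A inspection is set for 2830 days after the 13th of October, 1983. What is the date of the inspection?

the 13th of July, 1991

Count 2830 days after October 13, 1983:
From October 13, 1983 to October 13, 1990: 7 years, of which 2 contain a Feb 29 — 5×365 + 2×366 = 2557 days.
October 1990: 31 − 13 = 18 days remain.
Then November (30), December (31), January (31), February 1991 (28), March (31), April (30), May (31), June (30): 30 + 31 + 31 + 28 + 31 + 30 + 31 + 30 = 242 days.
July 1–13, 1991: 13 days.
Residual: 273 days.
Total: 2830 days.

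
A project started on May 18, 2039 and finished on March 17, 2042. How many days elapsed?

1034

Day-of-year of May 18, 2039: 138.
Day-of-year of March 17, 2042: 76.
2039 has 365 days, so 365 − 138 = 227 days remain in 2039.
Full years: 2040: 366; 2041: 365. Sum = 731.
Total: 227 + 731 + 76 = 1034 days.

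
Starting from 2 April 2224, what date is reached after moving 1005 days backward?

2 July 2221

Count 1005 days before April 2, 2224:
July 2, 2221 → July 2, 2222: 365 days.
July 2, 2222 → July 2, 2223: 365 days.
July 2223: 31 − 2 = 29 days remain.
Then August (31), September (30), October (31), November (30), December (31), January (31), February 2224 (29), March (31): 31 + 30 + 31 + 30 + 31 + 31 + 29 + 31 = 244 days.
April 1–2, 2224: 2 days.
Residual: 275 days.
Total: 1005 days.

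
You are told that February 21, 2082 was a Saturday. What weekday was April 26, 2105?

Sunday

From February 21, 2082 to February 21, 2105: 23 years, of which 5 contain a Feb 29 — 18×365 + 5×366 = 8400 days.
(2100 is not a leap year (divisible by 100 but not 400).)
February 2105: 28 − 21 = 7 days remain (2105 is not a leap year, so February has 28 days).
Then March (31): 31 days.
April 1–26, 2105: 26 days.
Residual: 64 days.
Total: 8464 days.
8464 mod 7 = 1, so 1 day after Saturday is Sunday.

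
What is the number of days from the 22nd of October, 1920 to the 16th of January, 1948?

9947

Day-of-year of October 22, 1920: 296.
Day-of-year of January 16, 1948: 16.
1920 has 366 days, so 366 − 296 = 70 days remain in 1920.
Full years 1921–1947: 21 common + 6 leap = 21×365 + 6×366 = 9861 days.
Total: 70 + 9861 + 16 = 9947 days.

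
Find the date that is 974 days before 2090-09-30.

2088-01-30

Count 974 days before September 30, 2090:
Day-of-year of January 30, 2088: 30.
Day-of-year of September 30, 2090: 273.
2088 has 366 days, so 366 − 30 = 336 days remain in 2088.
Full years: 2089: 365. Sum = 365.
Total: 336 + 365 + 273 = 974 days.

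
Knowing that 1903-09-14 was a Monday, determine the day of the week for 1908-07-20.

Monday

Day-of-year of September 14, 1903: 257.
Day-of-year of July 20, 1908: 202.
1903 has 365 days, so 365 − 257 = 108 days remain in 1903.
Full years: 1904: 366; 1905: 365; 1906: 365; 1907: 365. Sum = 1461.
Total: 108 + 1461 + 202 = 1771 days.
1771 is a multiple of 7, so 1908-07-20 falls on the same weekday: Monday.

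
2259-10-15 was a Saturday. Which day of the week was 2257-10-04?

Count forward from the earlier date (October 4, 2257) to the later (October 15, 2259):
October 4, 2257 → October 4, 2258: 365 days.
October 4, 2258 → October 4, 2259: 365 days.
Within October 2259: 15 − 4 = 11 days.
Total: 741 days.
741 mod 7 = 6, so 6 days before Saturday is Sunday.

Sunday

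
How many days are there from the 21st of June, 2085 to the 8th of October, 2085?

June 2085: 30 − 21 = 9 days remain.
Then July (31), August (31), September (30): 31 + 31 + 30 = 92 days.
October 1–8, 2085: 8 days.
Total: 9 + 92 + 8 = 109 days.

109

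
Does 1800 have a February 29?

1800 is not a leap year (divisible by 100 but not 400).

No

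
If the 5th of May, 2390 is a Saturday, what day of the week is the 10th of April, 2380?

Thursday

Count forward from the earlier date (April 10, 2380) to the later (May 5, 2390):
From April 10, 2380 to April 10, 2390: 10 years, of which 2 contain a Feb 29 — 8×365 + 2×366 = 3652 days.
April 2390: 30 − 10 = 20 days remain.
May 1–5, 2390: 5 days.
Residual: 25 days.
Total: 3677 days.
3677 mod 7 = 2, so 2 days before Saturday is Thursday.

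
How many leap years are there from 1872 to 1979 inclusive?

Years divisible by 4: 1872, 1876, …, 1976 — 27 in all.
Of these, 1900 is divisible by 100 but not 400, so not leap.
Leap years: 27 − 1 = 26.

26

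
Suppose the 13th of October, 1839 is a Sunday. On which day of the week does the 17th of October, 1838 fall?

Count forward from the earlier date (October 17, 1838) to the later (October 13, 1839):
Day-of-year of October 17, 1838: 290.
Day-of-year of October 13, 1839: 286.
1838 has 365 days, so 365 − 290 = 75 days remain in 1838.
Total: 75 + 286 = 361 days.
361 mod 7 = 4, so 4 days before Sunday is Wednesday.

Wednesday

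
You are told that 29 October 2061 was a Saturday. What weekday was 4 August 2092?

From October 29, 2061 to October 29, 2091: 30 years, of which 7 contain a Feb 29 — 23×365 + 7×366 = 10957 days.
October 2091: 31 − 29 = 2 days remain.
Then 9 full months totalling 274 days.
August 1–4, 2092: 4 days.
Residual: 280 days.
Total: 11237 days.
11237 mod 7 = 2, so 2 days after Saturday is Monday.

Monday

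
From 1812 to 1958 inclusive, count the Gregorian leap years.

36

Years divisible by 4: 1812, 1816, …, 1956 — 37 in all.
Of these, 1900 is divisible by 100 but not 400, so not leap.
Leap years: 37 − 1 = 36.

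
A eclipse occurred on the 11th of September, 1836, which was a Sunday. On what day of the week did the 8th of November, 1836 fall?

September 1836: 30 − 11 = 19 days remain.
Then October (31): 31 days.
November 1–8, 1836: 8 days.
Total: 19 + 31 + 8 = 58 days.
58 mod 7 = 2, so 2 days after Sunday is Tuesday.

Tuesday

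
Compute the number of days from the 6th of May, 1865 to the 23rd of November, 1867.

931

May 6, 1865 → May 6, 1866: 365 days.
May 6, 1866 → May 6, 1867: 365 days.
May 1867: 31 − 6 = 25 days remain.
Then June (30), July (31), August (31), September (30), October (31): 30 + 31 + 31 + 30 + 31 = 153 days.
November 1–23, 1867: 23 days.
Residual: 201 days.
Total: 931 days.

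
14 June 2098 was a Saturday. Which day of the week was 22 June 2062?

Thursday

Count forward from the earlier date (June 22, 2062) to the later (June 14, 2098):
From June 22, 2062 to June 22, 2097: 35 years, of which 9 contain a Feb 29 — 26×365 + 9×366 = 12784 days.
June 2097: 30 − 22 = 8 days remain.
Then 11 full months totalling 335 days.
June 1–14, 2098: 14 days.
Residual: 357 days.
Total: 13141 days.
13141 mod 7 = 2, so 2 days before Saturday is Thursday.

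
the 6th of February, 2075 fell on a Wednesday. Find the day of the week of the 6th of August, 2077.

February 2075: 28 − 6 = 22 days remain (2075 is not a leap year, so February has 28 days).
Then 29 full months totalling 884 days.
August 1–6, 2077: 6 days.
Total: 22 + 884 + 6 = 912 days.
912 mod 7 = 2, so 2 days after Wednesday is Friday.

Friday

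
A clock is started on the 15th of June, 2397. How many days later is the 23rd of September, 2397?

June 2397: 30 − 15 = 15 days remain.
Then July (31), August (31): 31 + 31 = 62 days.
September 1–23, 2397: 23 days.
Total: 15 + 62 + 23 = 100 days.

100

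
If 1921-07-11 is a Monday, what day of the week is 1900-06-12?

Tuesday

Count forward from the earlier date (June 12, 1900) to the later (July 11, 1921):
Day-of-year of June 12, 1900: 163.
Day-of-year of July 11, 1921: 192.
1900 has 365 days, so 365 − 163 = 202 days remain in 1900.
Full years 1901–1920: 15 common + 5 leap = 15×365 + 5×366 = 7305 days.
Total: 202 + 7305 + 192 = 7699 days.
7699 mod 7 = 6, so 6 days before Monday is Tuesday.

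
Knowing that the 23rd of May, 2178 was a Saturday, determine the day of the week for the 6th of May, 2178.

Wednesday

Count forward from the earlier date (May 6, 2178) to the later (May 23, 2178):
Within May 2178: 23 − 6 = 17 days.
17 mod 7 = 3, so 3 days before Saturday is Wednesday.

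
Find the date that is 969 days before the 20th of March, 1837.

the 25th of July, 1834

Count 969 days before March 20, 1837:
Day-of-year of July 25, 1834: 206.
Day-of-year of March 20, 1837: 79.
1834 has 365 days, so 365 − 206 = 159 days remain in 1834.
Full years: 1835: 365; 1836: 366. Sum = 731.
Total: 159 + 731 + 79 = 969 days.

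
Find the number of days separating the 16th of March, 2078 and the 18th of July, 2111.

12176

From March 16, 2078 to March 16, 2111: 33 years, of which 7 contain a Feb 29 — 26×365 + 7×366 = 12052 days.
(2100 is not a leap year (divisible by 100 but not 400).)
March 2111: 31 − 16 = 15 days remain.
Then April (30), May (31), June (30): 30 + 31 + 30 = 91 days.
July 1–18, 2111: 18 days.
Residual: 124 days.
Total: 12176 days.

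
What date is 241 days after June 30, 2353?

February 26, 2354

Count 241 days after June 30, 2353:
Day-of-year of June 30, 2353: 181.
Day-of-year of February 26, 2354: 57.
2353 has 365 days, so 365 − 181 = 184 days remain in 2353.
Total: 184 + 57 = 241 days.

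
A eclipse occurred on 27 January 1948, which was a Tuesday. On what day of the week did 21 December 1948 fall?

Tuesday

January 1948: 31 − 27 = 4 days remain.
Then 10 full months totalling 304 days.
December 1–21, 1948: 21 days.
Total: 4 + 304 + 21 = 329 days.
329 is a multiple of 7, so 21 December 1948 falls on the same weekday: Tuesday.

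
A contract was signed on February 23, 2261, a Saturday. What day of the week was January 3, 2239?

Thursday

Count forward from the earlier date (January 3, 2239) to the later (February 23, 2261):
Day-of-year of January 3, 2239: 3.
Day-of-year of February 23, 2261: 54.
2239 has 365 days, so 365 − 3 = 362 days remain in 2239.
Full years 2240–2260: 15 common + 6 leap = 15×365 + 6×366 = 7671 days.
Total: 362 + 7671 + 54 = 8087 days.
8087 mod 7 = 2, so 2 days before Saturday is Thursday.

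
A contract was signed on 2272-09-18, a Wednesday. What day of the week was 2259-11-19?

Count forward from the earlier date (November 19, 2259) to the later (September 18, 2272):
From November 19, 2259 to November 19, 2271: 12 years, of which 3 contain a Feb 29 — 9×365 + 3×366 = 4383 days.
November 2271: 30 − 19 = 11 days remain.
Then 9 full months totalling 275 days.
September 1–18, 2272: 18 days.
Residual: 304 days.
Total: 4687 days.
4687 mod 7 = 4, so 4 days before Wednesday is Saturday.

Saturday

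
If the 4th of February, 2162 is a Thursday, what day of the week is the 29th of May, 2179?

Saturday

From February 4, 2162 to February 4, 2179: 17 years, of which 4 contain a Feb 29 — 13×365 + 4×366 = 6209 days.
February 2179: 28 − 4 = 24 days remain (2179 is not a leap year, so February has 28 days).
Then March (31), April (30): 31 + 30 = 61 days.
May 1–29, 2179: 29 days.
Residual: 114 days.
Total: 6323 days.
6323 mod 7 = 2, so 2 days after Thursday is Saturday.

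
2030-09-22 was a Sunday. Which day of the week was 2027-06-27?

Sunday

Count forward from the earlier date (June 27, 2027) to the later (September 22, 2030):
June 27, 2027 → June 27, 2028: 366 days (2028 is a leap year).
June 27, 2028 → June 27, 2029: 365 days.
June 27, 2029 → June 27, 2030: 365 days.
June 2030: 30 − 27 = 3 days remain.
Then July (31), August (31): 31 + 31 = 62 days.
September 1–22, 2030: 22 days.
Residual: 87 days.
Total: 1183 days.
1183 is a multiple of 7, so 2027-06-27 falls on the same weekday: Sunday.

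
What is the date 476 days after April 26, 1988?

August 15, 1989

Count 476 days after April 26, 1988:
April 26, 1988 → April 26, 1989: 365 days.
April 1989: 30 − 26 = 4 days remain.
Then May (31), June (30), July (31): 31 + 30 + 31 = 92 days.
August 1–15, 1989: 15 days.
Residual: 111 days.
Total: 476 days.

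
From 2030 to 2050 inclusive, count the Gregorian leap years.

5

Years divisible by 4 in [2030, 2050]: 2032, 2036, 2040, 2044, 2048.
No century exceptions apply. Count: 5.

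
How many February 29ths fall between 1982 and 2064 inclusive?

21

Years divisible by 4: 1984, 1988, …, 2064 — 21 in all.
2000 is divisible by 400, so still leap.
No century exceptions apply. Count: 21.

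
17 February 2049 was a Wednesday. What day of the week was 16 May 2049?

February 2049: 28 − 17 = 11 days remain (2049 is not a leap year, so February has 28 days).
Then March (31), April (30): 31 + 30 = 61 days.
May 1–16, 2049: 16 days.
Total: 11 + 61 + 16 = 88 days.
88 mod 7 = 4, so 4 days after Wednesday is Sunday.

Sunday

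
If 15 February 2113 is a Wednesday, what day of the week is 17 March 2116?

February 15, 2113 → February 15, 2114: 365 days.
February 15, 2114 → February 15, 2115: 365 days.
February 15, 2115 → February 15, 2116: 365 days.
February 2116: 29 − 15 = 14 days remain (2116 is a leap year, so February has 29 days).
March 1–17, 2116: 17 days.
Residual: 31 days.
Total: 1126 days.
1126 mod 7 = 6, so 6 days after Wednesday is Tuesday.

Tuesday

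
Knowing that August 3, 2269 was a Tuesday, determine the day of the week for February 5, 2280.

Day-of-year of August 3, 2269: 215.
Day-of-year of February 5, 2280: 36.
2269 has 365 days, so 365 − 215 = 150 days remain in 2269.
Full years 2270–2279: 8 common + 2 leap = 8×365 + 2×366 = 3652 days.
Total: 150 + 3652 + 36 = 3838 days.
3838 mod 7 = 2, so 2 days after Tuesday is Thursday.

Thursday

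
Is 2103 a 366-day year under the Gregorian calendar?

2103 is not a leap year.

No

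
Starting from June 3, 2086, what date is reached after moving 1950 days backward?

January 30, 2081

Count 1950 days before June 3, 2086:
Day-of-year of January 30, 2081: 30.
Day-of-year of June 3, 2086: 154.
2081 has 365 days, so 365 − 30 = 335 days remain in 2081.
Full years: 2082: 365; 2083: 365; 2084: 366; 2085: 365. Sum = 1461.
Total: 335 + 1461 + 154 = 1950 days.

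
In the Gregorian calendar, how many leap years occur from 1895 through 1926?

7

Years divisible by 4 in [1895, 1926]: 1896, 1900, 1904, 1908, 1912, 1916, 1920, 1924.
Of these, 1900 is divisible by 100 but not 400, so not leap.
Leap years: 8 − 1 = 7.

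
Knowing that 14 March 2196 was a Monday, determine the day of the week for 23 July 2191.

Saturday

Count forward from the earlier date (July 23, 2191) to the later (March 14, 2196):
July 23, 2191 → July 23, 2192: 366 days (2192 is a leap year).
July 23, 2192 → July 23, 2193: 365 days.
July 23, 2193 → July 23, 2194: 365 days.
July 23, 2194 → July 23, 2195: 365 days.
July 2195: 31 − 23 = 8 days remain.
Then August (31), September (30), October (31), November (30), December (31), January (31), February 2196 (29): 31 + 30 + 31 + 30 + 31 + 31 + 29 = 213 days.
March 1–14, 2196: 14 days.
Residual: 235 days.
Total: 1696 days.
1696 mod 7 = 2, so 2 days before Monday is Saturday.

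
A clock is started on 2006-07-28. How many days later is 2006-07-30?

Within July 2006: 30 − 28 = 2 days.

2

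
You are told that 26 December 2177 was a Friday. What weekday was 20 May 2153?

Count forward from the earlier date (May 20, 2153) to the later (December 26, 2177):
From May 20, 2153 to May 20, 2177: 24 years, of which 6 contain a Feb 29 — 18×365 + 6×366 = 8766 days.
May 2177: 31 − 20 = 11 days remain.
Then June (30), July (31), August (31), September (30), October (31), November (30): 30 + 31 + 31 + 30 + 31 + 30 = 183 days.
December 1–26, 2177: 26 days.
Residual: 220 days.
Total: 8986 days.
8986 mod 7 = 5, so 5 days before Friday is Sunday.

Sunday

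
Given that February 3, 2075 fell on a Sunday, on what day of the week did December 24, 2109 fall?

From February 3, 2075 to February 3, 2109: 34 years, of which 8 contain a Feb 29 — 26×365 + 8×366 = 12418 days.
(2100 is not a leap year (divisible by 100 but not 400).)
February 2109: 28 − 3 = 25 days remain (2109 is not a leap year, so February has 28 days).
Then 9 full months totalling 275 days.
December 1–24, 2109: 24 days.
Residual: 324 days.
Total: 12742 days.
12742 mod 7 = 2, so 2 days after Sunday is Tuesday.

Tuesday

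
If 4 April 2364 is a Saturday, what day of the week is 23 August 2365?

April 4, 2364 → April 4, 2365: 365 days.
April 2365: 30 − 4 = 26 days remain.
Then May (31), June (30), July (31): 31 + 30 + 31 = 92 days.
August 1–23, 2365: 23 days.
Residual: 141 days.
Total: 506 days.
506 mod 7 = 2, so 2 days after Saturday is Monday.

Monday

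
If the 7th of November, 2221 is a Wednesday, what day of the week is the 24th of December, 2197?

Sunday

Count forward from the earlier date (December 24, 2197) to the later (November 7, 2221):
Day-of-year of December 24, 2197: 358.
Day-of-year of November 7, 2221: 311.
2197 has 365 days, so 365 − 358 = 7 days remain in 2197.
Full years 2198–2220: 18 common + 5 leap = 18×365 + 5×366 = 8400 days.
Total: 7 + 8400 + 311 = 8718 days.
8718 mod 7 = 3, so 3 days before Wednesday is Sunday.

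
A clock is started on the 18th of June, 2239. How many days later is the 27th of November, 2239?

162

June 2239: 30 − 18 = 12 days remain.
Then July (31), August (31), September (30), October (31): 31 + 31 + 30 + 31 = 123 days.
November 1–27, 2239: 27 days.
Total: 12 + 123 + 27 = 162 days.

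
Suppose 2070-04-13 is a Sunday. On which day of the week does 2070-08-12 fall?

Tuesday

April 2070: 30 − 13 = 17 days remain.
Then May (31), June (30), July (31): 31 + 30 + 31 = 92 days.
August 1–12, 2070: 12 days.
Total: 17 + 92 + 12 = 121 days.
121 mod 7 = 2, so 2 days after Sunday is Tuesday.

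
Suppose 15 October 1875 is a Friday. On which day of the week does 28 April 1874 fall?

Tuesday

Count forward from the earlier date (April 28, 1874) to the later (October 15, 1875):
Day-of-year of April 28, 1874: 118.
Day-of-year of October 15, 1875: 288.
1874 has 365 days, so 365 − 118 = 247 days remain in 1874.
Total: 247 + 288 = 535 days.
535 mod 7 = 3, so 3 days before Friday is Tuesday.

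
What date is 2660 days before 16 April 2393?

3 January 2386

Count 2660 days before April 16, 2393:
Day-of-year of January 3, 2386: 3.
Day-of-year of April 16, 2393: 106.
2386 has 365 days, so 365 − 3 = 362 days remain in 2386.
Full years: 2387: 365; 2388: 366; 2389: 365; 2390: 365; 2391: 365; 2392: 366. Sum = 2192.
Total: 362 + 2192 + 106 = 2660 days.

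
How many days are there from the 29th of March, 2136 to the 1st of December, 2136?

March 2136: 31 − 29 = 2 days remain.
Then April (30), May (31), June (30), July (31), August (31), September (30), October (31), November (30): 30 + 31 + 30 + 31 + 31 + 30 + 31 + 30 = 244 days.
December 1, 2136: 1 day.
Total: 2 + 244 + 1 = 247 days.

247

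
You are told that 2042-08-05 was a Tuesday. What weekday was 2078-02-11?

Friday

Day-of-year of August 5, 2042: 217.
Day-of-year of February 11, 2078: 42.
2042 has 365 days, so 365 − 217 = 148 days remain in 2042.
Full years 2043–2077: 26 common + 9 leap = 26×365 + 9×366 = 12784 days.
Total: 148 + 12784 + 42 = 12974 days.
12974 mod 7 = 3, so 3 days after Tuesday is Friday.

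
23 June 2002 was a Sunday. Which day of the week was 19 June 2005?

Sunday

Day-of-year of June 23, 2002: 174.
Day-of-year of June 19, 2005: 170.
2002 has 365 days, so 365 − 174 = 191 days remain in 2002.
Full years: 2003: 365; 2004: 366. Sum = 731.
Total: 191 + 731 + 170 = 1092 days.
1092 is a multiple of 7, so 19 June 2005 falls on the same weekday: Sunday.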